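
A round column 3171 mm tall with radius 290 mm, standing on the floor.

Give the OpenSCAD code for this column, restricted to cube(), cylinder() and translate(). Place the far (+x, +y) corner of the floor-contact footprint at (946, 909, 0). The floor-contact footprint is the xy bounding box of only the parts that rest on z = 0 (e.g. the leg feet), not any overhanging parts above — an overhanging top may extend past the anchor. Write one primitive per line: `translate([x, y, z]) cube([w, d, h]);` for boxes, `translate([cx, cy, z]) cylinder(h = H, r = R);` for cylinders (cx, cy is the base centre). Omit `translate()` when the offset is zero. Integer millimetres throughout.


translate([656, 619, 0]) cylinder(h = 3171, r = 290);


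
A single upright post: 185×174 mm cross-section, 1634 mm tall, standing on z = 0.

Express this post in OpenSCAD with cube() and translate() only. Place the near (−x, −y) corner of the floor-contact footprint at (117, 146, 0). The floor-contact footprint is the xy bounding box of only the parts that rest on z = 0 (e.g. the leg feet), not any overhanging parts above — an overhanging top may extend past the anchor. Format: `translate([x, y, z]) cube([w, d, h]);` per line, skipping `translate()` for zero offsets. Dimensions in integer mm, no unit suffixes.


translate([117, 146, 0]) cube([185, 174, 1634]);


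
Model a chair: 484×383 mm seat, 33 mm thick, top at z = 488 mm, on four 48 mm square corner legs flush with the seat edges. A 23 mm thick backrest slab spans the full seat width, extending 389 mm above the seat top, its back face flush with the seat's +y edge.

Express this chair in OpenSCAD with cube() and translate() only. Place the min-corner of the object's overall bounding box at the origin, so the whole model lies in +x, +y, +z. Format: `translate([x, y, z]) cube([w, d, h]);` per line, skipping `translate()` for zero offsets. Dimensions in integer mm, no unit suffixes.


// leg_h = 488 - 33 = 455
translate([0, 0, 455]) cube([484, 383, 33]);
cube([48, 48, 455]);
translate([436, 0, 0]) cube([48, 48, 455]);
translate([0, 335, 0]) cube([48, 48, 455]);
translate([436, 335, 0]) cube([48, 48, 455]);
translate([0, 360, 488]) cube([484, 23, 389]);


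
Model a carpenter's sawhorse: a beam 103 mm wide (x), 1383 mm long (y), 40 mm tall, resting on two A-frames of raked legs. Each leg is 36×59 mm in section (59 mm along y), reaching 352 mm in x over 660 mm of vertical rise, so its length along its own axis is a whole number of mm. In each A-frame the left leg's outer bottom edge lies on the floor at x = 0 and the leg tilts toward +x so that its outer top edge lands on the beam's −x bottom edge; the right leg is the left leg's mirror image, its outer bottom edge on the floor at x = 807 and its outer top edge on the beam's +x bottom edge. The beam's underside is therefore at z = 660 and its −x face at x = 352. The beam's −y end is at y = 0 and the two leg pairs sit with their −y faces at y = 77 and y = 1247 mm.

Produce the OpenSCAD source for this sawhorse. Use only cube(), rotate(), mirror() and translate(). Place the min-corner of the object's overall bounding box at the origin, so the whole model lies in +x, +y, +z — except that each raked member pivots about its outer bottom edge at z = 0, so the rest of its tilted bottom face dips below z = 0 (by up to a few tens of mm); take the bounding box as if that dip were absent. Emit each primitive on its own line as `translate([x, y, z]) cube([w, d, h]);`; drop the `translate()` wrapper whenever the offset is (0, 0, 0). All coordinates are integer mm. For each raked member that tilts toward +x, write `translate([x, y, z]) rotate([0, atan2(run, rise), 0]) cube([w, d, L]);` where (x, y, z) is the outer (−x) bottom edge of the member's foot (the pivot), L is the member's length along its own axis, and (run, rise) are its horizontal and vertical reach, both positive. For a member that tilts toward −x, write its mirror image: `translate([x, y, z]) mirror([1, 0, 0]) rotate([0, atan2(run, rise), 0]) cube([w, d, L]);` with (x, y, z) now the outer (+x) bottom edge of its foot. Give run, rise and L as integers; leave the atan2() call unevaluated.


// leg length = √(352² + 660²) = 748
// right-leg outer foot x = 2·352 + 103 = 807
// beam min-corner = (352, 0, 660)
translate([352, 0, 660]) cube([103, 1383, 40]);
translate([0, 77, 0]) rotate([0, atan2(352, 660), 0]) cube([36, 59, 748]);
translate([807, 77, 0]) mirror([1, 0, 0]) rotate([0, atan2(352, 660), 0]) cube([36, 59, 748]);
translate([0, 1247, 0]) rotate([0, atan2(352, 660), 0]) cube([36, 59, 748]);
translate([807, 1247, 0]) mirror([1, 0, 0]) rotate([0, atan2(352, 660), 0]) cube([36, 59, 748]);


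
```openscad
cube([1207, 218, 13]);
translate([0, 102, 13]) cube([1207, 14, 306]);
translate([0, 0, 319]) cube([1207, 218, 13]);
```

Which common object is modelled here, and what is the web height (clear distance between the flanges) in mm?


An I-beam. The web height is 306 mm.

Two wide flanges with a thin centred web — an I-beam. Overall 332 mm minus two 13 mm flanges gives a web of 332 − 2·13 = 306 mm.


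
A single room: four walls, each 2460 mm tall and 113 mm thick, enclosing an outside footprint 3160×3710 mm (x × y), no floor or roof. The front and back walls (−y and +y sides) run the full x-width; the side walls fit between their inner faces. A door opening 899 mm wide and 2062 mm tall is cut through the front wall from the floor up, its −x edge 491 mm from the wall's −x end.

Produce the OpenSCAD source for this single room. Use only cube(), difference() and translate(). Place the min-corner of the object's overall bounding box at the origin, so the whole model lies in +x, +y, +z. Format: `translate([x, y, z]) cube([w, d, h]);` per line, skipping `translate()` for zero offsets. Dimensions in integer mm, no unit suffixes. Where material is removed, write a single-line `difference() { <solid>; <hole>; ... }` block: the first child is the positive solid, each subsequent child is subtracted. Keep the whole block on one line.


difference() { cube([3160, 113, 2460]); translate([491, 0, 0]) cube([899, 113, 2062]); }
translate([0, 3597, 0]) cube([3160, 113, 2460]);
translate([0, 113, 0]) cube([113, 3484, 2460]);
translate([3047, 113, 0]) cube([113, 3484, 2460]);


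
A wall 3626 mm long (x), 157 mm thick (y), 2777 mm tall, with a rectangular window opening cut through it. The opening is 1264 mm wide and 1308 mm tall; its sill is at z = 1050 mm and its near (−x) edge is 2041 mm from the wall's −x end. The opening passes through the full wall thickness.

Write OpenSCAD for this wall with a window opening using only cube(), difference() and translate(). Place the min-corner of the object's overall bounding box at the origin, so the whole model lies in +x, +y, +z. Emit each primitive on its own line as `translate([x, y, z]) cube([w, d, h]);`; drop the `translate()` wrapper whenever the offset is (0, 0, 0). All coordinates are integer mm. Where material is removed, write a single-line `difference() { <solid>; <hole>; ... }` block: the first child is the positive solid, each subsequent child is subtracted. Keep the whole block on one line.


difference() { cube([3626, 157, 2777]); translate([2041, 0, 1050]) cube([1264, 157, 1308]); }


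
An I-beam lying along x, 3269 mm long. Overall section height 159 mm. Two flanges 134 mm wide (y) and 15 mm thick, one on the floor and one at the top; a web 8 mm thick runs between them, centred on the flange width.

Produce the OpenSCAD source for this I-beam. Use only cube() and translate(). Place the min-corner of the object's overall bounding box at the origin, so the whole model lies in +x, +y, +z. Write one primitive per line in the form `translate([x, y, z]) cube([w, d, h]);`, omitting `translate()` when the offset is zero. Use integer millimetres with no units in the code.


cube([3269, 134, 15]);
translate([0, 63, 15]) cube([3269, 8, 129]);
translate([0, 0, 144]) cube([3269, 134, 15]);


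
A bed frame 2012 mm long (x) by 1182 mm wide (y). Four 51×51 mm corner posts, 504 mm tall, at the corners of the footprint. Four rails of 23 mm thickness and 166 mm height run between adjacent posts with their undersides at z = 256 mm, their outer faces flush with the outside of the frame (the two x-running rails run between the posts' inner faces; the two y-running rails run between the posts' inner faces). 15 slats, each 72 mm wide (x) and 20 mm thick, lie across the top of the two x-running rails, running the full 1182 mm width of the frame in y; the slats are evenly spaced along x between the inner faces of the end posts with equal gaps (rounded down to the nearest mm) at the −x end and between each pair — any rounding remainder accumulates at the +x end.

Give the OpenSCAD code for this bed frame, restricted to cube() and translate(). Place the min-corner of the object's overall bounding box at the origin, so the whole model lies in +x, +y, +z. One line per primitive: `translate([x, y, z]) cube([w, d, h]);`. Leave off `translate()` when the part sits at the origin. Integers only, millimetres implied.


cube([51, 51, 504]);
translate([0, 1131, 0]) cube([51, 51, 504]);
translate([1961, 0, 0]) cube([51, 51, 504]);
translate([1961, 1131, 0]) cube([51, 51, 504]);
translate([51, 0, 256]) cube([1910, 23, 166]);
translate([51, 1159, 256]) cube([1910, 23, 166]);
translate([0, 51, 256]) cube([23, 1080, 166]);
translate([1989, 51, 256]) cube([23, 1080, 166]);
translate([102, 0, 422]) cube([72, 1182, 20]);
translate([225, 0, 422]) cube([72, 1182, 20]);
translate([348, 0, 422]) cube([72, 1182, 20]);
translate([471, 0, 422]) cube([72, 1182, 20]);
translate([594, 0, 422]) cube([72, 1182, 20]);
translate([717, 0, 422]) cube([72, 1182, 20]);
translate([840, 0, 422]) cube([72, 1182, 20]);
translate([963, 0, 422]) cube([72, 1182, 20]);
translate([1086, 0, 422]) cube([72, 1182, 20]);
translate([1209, 0, 422]) cube([72, 1182, 20]);
translate([1332, 0, 422]) cube([72, 1182, 20]);
translate([1455, 0, 422]) cube([72, 1182, 20]);
translate([1578, 0, 422]) cube([72, 1182, 20]);
translate([1701, 0, 422]) cube([72, 1182, 20]);
translate([1824, 0, 422]) cube([72, 1182, 20]);


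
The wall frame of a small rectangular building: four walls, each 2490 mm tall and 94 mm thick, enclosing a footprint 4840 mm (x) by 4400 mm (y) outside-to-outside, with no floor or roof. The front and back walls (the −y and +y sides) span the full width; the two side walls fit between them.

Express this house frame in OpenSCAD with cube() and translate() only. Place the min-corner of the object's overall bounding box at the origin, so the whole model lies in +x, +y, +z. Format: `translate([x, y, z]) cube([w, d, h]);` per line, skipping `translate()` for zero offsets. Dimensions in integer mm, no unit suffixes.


cube([4840, 94, 2490]);
translate([0, 4306, 0]) cube([4840, 94, 2490]);
translate([0, 94, 0]) cube([94, 4212, 2490]);
translate([4746, 94, 0]) cube([94, 4212, 2490]);


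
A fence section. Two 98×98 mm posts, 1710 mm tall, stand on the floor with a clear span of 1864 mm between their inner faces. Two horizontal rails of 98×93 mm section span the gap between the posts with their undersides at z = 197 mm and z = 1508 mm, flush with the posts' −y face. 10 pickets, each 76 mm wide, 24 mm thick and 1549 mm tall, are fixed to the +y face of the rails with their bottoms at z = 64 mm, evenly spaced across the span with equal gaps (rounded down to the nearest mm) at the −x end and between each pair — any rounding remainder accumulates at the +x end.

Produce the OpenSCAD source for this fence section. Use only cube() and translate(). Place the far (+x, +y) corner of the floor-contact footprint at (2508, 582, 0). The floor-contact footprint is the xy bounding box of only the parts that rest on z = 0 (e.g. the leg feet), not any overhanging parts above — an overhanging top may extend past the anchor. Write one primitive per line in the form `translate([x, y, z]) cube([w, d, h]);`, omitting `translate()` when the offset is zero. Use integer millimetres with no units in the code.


translate([448, 484, 0]) cube([98, 98, 1710]);
translate([2410, 484, 0]) cube([98, 98, 1710]);
translate([546, 484, 197]) cube([1864, 98, 93]);
translate([546, 484, 1508]) cube([1864, 98, 93]);
translate([646, 582, 64]) cube([76, 24, 1549]);
translate([822, 582, 64]) cube([76, 24, 1549]);
translate([998, 582, 64]) cube([76, 24, 1549]);
translate([1174, 582, 64]) cube([76, 24, 1549]);
translate([1350, 582, 64]) cube([76, 24, 1549]);
translate([1526, 582, 64]) cube([76, 24, 1549]);
translate([1702, 582, 64]) cube([76, 24, 1549]);
translate([1878, 582, 64]) cube([76, 24, 1549]);
translate([2054, 582, 64]) cube([76, 24, 1549]);
translate([2230, 582, 64]) cube([76, 24, 1549]);


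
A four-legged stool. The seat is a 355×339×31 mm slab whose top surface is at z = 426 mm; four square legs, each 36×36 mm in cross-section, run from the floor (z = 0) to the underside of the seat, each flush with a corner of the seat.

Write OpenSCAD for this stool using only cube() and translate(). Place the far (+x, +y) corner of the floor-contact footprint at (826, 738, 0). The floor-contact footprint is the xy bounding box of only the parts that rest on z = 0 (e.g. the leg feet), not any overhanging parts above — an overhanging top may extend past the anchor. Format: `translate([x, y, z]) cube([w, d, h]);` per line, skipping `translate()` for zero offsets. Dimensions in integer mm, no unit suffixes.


// leg_h = 426 - 31 = 395
translate([471, 399, 395]) cube([355, 339, 31]);
translate([471, 399, 0]) cube([36, 36, 395]);
translate([790, 399, 0]) cube([36, 36, 395]);
translate([471, 702, 0]) cube([36, 36, 395]);
translate([790, 702, 0]) cube([36, 36, 395]);


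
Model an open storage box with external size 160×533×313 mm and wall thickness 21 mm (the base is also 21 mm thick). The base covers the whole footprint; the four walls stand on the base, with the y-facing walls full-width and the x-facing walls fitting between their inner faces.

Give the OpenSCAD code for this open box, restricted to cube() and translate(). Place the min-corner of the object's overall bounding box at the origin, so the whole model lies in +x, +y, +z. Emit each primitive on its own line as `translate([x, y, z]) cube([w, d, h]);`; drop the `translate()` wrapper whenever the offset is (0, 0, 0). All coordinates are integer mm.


cube([160, 533, 21]);
translate([0, 0, 21]) cube([160, 21, 292]);
translate([0, 512, 21]) cube([160, 21, 292]);
translate([0, 21, 21]) cube([21, 491, 292]);
translate([139, 21, 21]) cube([21, 491, 292]);


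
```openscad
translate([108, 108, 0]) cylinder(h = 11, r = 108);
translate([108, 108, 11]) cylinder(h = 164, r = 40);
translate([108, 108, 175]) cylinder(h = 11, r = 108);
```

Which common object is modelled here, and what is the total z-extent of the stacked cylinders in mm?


A spool. The overall height is 186 mm.

Three coaxial cylinders, large–small–large — a spool. Two 11 mm flanges and a 164 mm core give 11 + 164 + 11 = 186 mm.


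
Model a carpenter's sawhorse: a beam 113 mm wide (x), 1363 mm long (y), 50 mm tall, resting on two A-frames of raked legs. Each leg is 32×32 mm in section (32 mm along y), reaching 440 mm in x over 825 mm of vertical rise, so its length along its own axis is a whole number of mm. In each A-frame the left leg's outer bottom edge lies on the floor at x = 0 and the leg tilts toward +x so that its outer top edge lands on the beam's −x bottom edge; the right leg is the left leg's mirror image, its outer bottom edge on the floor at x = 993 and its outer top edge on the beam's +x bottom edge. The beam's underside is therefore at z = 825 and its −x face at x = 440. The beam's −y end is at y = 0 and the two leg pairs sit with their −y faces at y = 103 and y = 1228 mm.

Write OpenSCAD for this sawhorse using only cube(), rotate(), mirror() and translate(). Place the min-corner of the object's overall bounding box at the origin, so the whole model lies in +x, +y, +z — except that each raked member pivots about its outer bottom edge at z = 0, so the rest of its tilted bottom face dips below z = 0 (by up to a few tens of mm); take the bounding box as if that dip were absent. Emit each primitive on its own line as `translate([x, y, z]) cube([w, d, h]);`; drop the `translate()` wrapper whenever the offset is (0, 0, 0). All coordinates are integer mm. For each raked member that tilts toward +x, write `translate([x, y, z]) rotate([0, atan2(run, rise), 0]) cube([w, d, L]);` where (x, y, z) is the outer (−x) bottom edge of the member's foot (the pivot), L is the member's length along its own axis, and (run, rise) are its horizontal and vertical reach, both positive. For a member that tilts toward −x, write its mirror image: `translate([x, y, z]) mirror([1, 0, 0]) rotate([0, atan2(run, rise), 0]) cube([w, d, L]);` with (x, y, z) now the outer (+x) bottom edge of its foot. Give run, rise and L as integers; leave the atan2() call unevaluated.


translate([440, 0, 825]) cube([113, 1363, 50]);
translate([0, 103, 0]) rotate([0, atan2(440, 825), 0]) cube([32, 32, 935]);
translate([993, 103, 0]) mirror([1, 0, 0]) rotate([0, atan2(440, 825), 0]) cube([32, 32, 935]);
translate([0, 1228, 0]) rotate([0, atan2(440, 825), 0]) cube([32, 32, 935]);
translate([993, 1228, 0]) mirror([1, 0, 0]) rotate([0, atan2(440, 825), 0]) cube([32, 32, 935]);


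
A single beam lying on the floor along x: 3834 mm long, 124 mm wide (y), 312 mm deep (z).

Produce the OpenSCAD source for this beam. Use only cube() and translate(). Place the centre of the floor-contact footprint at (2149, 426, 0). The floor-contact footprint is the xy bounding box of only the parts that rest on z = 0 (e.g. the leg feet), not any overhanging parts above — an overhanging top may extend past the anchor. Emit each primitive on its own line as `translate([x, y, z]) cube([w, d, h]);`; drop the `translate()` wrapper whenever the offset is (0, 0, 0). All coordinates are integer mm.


translate([232, 364, 0]) cube([3834, 124, 312]);


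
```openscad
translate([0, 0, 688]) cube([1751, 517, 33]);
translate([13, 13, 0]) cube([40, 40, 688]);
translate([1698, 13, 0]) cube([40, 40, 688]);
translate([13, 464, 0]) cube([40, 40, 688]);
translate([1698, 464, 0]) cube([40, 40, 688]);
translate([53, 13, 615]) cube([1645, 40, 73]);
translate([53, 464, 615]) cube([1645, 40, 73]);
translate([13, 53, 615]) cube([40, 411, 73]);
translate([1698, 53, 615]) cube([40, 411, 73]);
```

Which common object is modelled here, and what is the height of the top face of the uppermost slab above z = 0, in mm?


A table. The table height is 721 mm.

A 1751×517×33 slab sits at z = 688 on four 40 mm square posts — a table. The top surface is at 688 + 33 = 721 mm.


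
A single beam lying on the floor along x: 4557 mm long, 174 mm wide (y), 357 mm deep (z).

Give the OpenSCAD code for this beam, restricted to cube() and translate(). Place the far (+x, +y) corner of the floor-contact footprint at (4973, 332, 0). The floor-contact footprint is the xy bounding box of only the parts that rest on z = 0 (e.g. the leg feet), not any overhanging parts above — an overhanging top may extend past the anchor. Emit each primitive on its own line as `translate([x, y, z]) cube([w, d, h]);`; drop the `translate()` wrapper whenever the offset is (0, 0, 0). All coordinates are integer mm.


translate([416, 158, 0]) cube([4557, 174, 357]);


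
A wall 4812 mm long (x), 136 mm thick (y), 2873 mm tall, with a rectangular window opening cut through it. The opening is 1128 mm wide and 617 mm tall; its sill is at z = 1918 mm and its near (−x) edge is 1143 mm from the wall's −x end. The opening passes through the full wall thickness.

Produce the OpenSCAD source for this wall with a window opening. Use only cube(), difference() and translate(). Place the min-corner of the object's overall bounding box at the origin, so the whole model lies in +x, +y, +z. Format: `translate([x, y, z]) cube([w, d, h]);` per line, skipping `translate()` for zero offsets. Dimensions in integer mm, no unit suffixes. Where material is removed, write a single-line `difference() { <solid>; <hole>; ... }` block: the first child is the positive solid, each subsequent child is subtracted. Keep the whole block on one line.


difference() { cube([4812, 136, 2873]); translate([1143, 0, 1918]) cube([1128, 136, 617]); }


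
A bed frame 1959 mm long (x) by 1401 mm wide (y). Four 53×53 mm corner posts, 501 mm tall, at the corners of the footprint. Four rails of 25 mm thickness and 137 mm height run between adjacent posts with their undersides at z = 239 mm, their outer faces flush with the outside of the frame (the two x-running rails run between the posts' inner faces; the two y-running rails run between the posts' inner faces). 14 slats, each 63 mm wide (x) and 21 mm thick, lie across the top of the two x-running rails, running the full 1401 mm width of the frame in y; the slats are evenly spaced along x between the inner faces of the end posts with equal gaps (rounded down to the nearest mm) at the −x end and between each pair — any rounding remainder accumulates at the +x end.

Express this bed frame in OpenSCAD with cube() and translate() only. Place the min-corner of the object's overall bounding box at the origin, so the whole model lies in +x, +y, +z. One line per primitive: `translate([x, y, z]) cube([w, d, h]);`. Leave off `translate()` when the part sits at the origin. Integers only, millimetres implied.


cube([53, 53, 501]);
translate([0, 1348, 0]) cube([53, 53, 501]);
translate([1906, 0, 0]) cube([53, 53, 501]);
translate([1906, 1348, 0]) cube([53, 53, 501]);
translate([53, 0, 239]) cube([1853, 25, 137]);
translate([53, 1376, 239]) cube([1853, 25, 137]);
translate([0, 53, 239]) cube([25, 1295, 137]);
translate([1934, 53, 239]) cube([25, 1295, 137]);
translate([117, 0, 376]) cube([63, 1401, 21]);
translate([244, 0, 376]) cube([63, 1401, 21]);
translate([371, 0, 376]) cube([63, 1401, 21]);
translate([498, 0, 376]) cube([63, 1401, 21]);
translate([625, 0, 376]) cube([63, 1401, 21]);
translate([752, 0, 376]) cube([63, 1401, 21]);
translate([879, 0, 376]) cube([63, 1401, 21]);
translate([1006, 0, 376]) cube([63, 1401, 21]);
translate([1133, 0, 376]) cube([63, 1401, 21]);
translate([1260, 0, 376]) cube([63, 1401, 21]);
translate([1387, 0, 376]) cube([63, 1401, 21]);
translate([1514, 0, 376]) cube([63, 1401, 21]);
translate([1641, 0, 376]) cube([63, 1401, 21]);
translate([1768, 0, 376]) cube([63, 1401, 21]);


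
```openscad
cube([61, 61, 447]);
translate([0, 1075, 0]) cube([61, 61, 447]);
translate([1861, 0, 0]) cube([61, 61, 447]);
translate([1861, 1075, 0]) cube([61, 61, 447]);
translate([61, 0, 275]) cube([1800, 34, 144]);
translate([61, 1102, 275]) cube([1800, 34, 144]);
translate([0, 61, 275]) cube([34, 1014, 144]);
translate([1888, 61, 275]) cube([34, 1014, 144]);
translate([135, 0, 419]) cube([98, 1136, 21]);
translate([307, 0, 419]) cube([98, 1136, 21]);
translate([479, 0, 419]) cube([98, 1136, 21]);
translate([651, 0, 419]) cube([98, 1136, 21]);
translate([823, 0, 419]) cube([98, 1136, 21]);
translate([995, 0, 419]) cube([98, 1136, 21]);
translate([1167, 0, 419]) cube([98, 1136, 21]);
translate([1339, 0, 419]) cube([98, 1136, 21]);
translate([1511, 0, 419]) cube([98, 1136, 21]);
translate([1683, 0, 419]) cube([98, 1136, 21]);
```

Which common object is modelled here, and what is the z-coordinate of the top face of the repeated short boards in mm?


A bed frame. The slat-top height is 440 mm.

Four posts, four rails, and a row of slats — a bed frame. Slats sit on the rails at z = 275 + 144 = 419; with slat thickness 21, the top is 440 mm.


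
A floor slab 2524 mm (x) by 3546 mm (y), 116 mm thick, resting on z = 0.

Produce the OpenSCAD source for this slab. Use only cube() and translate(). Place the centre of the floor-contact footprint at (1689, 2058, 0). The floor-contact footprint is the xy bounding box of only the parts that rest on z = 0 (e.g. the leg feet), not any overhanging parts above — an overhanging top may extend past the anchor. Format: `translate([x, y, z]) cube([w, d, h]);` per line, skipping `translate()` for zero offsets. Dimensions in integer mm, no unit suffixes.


translate([427, 285, 0]) cube([2524, 3546, 116]);


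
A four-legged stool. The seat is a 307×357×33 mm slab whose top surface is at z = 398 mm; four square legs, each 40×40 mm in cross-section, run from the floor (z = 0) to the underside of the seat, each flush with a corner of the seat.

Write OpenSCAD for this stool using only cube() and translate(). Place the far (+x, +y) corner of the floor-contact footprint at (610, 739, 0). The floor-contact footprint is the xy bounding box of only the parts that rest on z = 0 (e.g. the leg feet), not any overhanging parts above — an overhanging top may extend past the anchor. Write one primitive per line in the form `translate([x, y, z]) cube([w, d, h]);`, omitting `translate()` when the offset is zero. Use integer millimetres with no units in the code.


translate([303, 382, 365]) cube([307, 357, 33]);
translate([303, 382, 0]) cube([40, 40, 365]);
translate([570, 382, 0]) cube([40, 40, 365]);
translate([303, 699, 0]) cube([40, 40, 365]);
translate([570, 699, 0]) cube([40, 40, 365]);


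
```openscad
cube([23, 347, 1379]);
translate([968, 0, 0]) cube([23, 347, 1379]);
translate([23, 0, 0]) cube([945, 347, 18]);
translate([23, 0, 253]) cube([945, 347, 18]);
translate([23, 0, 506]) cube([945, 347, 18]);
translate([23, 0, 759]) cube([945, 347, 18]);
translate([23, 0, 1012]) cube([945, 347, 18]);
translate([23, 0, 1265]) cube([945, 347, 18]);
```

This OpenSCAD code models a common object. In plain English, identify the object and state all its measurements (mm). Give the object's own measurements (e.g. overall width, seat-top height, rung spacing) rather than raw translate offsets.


An open bookshelf. Two side panels, each 23 mm thick, 347 mm deep and 1379 mm tall, stand 991 mm apart (outside-to-outside). Between them sit 6 shelves, each 18 mm thick and 347 mm deep, spanning the full gap between the sides. The bottom shelf rests on the floor (its underside at z = 0) and the clear gap between one shelf's top and the next shelf's underside is 235 mm.


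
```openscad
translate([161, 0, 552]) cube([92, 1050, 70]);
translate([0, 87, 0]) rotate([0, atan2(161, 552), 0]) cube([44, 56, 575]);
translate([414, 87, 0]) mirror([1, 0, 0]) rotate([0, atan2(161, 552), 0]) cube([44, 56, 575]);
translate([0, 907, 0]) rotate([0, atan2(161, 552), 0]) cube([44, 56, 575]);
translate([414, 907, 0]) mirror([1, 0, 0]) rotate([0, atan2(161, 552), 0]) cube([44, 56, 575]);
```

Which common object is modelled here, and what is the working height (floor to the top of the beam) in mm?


A sawhorse. The overall height is 622 mm.

A beam across two mirrored pairs of raked legs — a sawhorse. The beam's underside is at z = 552 (matching the legs' vertical rise in atan2(161, 552)) and the beam is 70 mm tall, so its top is at 552 + 70 = 622 mm. The raked legs top out at the beam's underside, so that is the highest point.


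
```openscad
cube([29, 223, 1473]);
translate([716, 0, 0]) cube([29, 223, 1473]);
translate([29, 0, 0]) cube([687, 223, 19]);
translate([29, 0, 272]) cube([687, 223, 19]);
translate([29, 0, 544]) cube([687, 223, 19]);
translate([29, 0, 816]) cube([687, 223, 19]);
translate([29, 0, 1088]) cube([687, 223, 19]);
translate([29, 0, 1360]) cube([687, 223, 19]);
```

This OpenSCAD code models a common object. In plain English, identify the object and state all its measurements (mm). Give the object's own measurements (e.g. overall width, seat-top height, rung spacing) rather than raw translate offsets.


An open bookshelf. Two side panels, each 29 mm thick, 223 mm deep and 1473 mm tall, stand 745 mm apart (outside-to-outside). Between them sit 6 shelves, each 19 mm thick and 223 mm deep, spanning the full gap between the sides. The bottom shelf rests on the floor (its underside at z = 0) and the clear gap between one shelf's top and the next shelf's underside is 253 mm.


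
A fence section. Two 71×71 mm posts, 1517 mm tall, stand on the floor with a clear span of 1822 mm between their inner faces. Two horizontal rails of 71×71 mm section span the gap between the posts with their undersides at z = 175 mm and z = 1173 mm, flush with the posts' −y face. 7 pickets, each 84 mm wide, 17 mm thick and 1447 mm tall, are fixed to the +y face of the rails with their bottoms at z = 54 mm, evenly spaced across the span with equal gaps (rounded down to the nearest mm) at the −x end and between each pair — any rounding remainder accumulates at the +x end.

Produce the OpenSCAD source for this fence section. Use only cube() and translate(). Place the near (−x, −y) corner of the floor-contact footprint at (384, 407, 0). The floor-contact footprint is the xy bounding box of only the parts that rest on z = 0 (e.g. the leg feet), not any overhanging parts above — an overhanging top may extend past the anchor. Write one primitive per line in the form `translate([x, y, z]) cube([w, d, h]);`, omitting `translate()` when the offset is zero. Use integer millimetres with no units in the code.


translate([384, 407, 0]) cube([71, 71, 1517]);
translate([2277, 407, 0]) cube([71, 71, 1517]);
translate([455, 407, 175]) cube([1822, 71, 71]);
translate([455, 407, 1173]) cube([1822, 71, 71]);
translate([609, 478, 54]) cube([84, 17, 1447]);
translate([847, 478, 54]) cube([84, 17, 1447]);
translate([1085, 478, 54]) cube([84, 17, 1447]);
translate([1323, 478, 54]) cube([84, 17, 1447]);
translate([1561, 478, 54]) cube([84, 17, 1447]);
translate([1799, 478, 54]) cube([84, 17, 1447]);
translate([2037, 478, 54]) cube([84, 17, 1447]);


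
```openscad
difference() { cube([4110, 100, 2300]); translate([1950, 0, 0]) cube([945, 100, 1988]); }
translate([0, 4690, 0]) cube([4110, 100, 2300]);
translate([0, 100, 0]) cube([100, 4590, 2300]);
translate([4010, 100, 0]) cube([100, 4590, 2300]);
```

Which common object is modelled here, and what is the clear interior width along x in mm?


A single room. The interior width is 3910 mm.

Four walls enclosing a rectangle with a door in the front wall — a room. Outside width 4110 minus two 100 mm walls gives 3910 mm.


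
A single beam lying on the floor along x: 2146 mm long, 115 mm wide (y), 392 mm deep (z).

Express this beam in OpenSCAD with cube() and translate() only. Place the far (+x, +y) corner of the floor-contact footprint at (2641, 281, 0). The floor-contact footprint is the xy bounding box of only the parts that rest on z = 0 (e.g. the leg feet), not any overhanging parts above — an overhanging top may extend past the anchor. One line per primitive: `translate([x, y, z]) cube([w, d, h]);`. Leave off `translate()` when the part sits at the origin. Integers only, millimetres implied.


translate([495, 166, 0]) cube([2146, 115, 392]);


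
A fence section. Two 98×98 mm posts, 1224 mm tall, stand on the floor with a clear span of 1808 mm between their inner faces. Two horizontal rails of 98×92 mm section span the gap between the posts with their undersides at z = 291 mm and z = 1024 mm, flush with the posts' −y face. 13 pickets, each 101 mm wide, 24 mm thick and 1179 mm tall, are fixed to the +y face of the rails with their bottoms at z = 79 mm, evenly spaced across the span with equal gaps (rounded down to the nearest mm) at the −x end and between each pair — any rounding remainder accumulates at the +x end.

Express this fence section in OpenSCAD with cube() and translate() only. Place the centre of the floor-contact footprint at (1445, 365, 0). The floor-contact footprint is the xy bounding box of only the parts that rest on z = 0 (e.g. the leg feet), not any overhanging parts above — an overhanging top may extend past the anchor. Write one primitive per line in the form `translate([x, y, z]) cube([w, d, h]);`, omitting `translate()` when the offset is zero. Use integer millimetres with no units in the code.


translate([443, 316, 0]) cube([98, 98, 1224]);
translate([2349, 316, 0]) cube([98, 98, 1224]);
translate([541, 316, 291]) cube([1808, 98, 92]);
translate([541, 316, 1024]) cube([1808, 98, 92]);
translate([576, 414, 79]) cube([101, 24, 1179]);
translate([712, 414, 79]) cube([101, 24, 1179]);
translate([848, 414, 79]) cube([101, 24, 1179]);
translate([984, 414, 79]) cube([101, 24, 1179]);
translate([1120, 414, 79]) cube([101, 24, 1179]);
translate([1256, 414, 79]) cube([101, 24, 1179]);
translate([1392, 414, 79]) cube([101, 24, 1179]);
translate([1528, 414, 79]) cube([101, 24, 1179]);
translate([1664, 414, 79]) cube([101, 24, 1179]);
translate([1800, 414, 79]) cube([101, 24, 1179]);
translate([1936, 414, 79]) cube([101, 24, 1179]);
translate([2072, 414, 79]) cube([101, 24, 1179]);
translate([2208, 414, 79]) cube([101, 24, 1179]);


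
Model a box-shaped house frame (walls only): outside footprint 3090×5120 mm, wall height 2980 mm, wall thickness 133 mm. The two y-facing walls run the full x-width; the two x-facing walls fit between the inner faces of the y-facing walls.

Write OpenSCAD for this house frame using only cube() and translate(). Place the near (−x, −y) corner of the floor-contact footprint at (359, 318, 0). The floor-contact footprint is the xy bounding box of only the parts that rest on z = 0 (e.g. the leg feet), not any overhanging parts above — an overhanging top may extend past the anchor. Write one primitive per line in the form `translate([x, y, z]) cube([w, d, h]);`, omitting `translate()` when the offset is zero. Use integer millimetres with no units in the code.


translate([359, 318, 0]) cube([3090, 133, 2980]);
translate([359, 5305, 0]) cube([3090, 133, 2980]);
translate([359, 451, 0]) cube([133, 4854, 2980]);
translate([3316, 451, 0]) cube([133, 4854, 2980]);


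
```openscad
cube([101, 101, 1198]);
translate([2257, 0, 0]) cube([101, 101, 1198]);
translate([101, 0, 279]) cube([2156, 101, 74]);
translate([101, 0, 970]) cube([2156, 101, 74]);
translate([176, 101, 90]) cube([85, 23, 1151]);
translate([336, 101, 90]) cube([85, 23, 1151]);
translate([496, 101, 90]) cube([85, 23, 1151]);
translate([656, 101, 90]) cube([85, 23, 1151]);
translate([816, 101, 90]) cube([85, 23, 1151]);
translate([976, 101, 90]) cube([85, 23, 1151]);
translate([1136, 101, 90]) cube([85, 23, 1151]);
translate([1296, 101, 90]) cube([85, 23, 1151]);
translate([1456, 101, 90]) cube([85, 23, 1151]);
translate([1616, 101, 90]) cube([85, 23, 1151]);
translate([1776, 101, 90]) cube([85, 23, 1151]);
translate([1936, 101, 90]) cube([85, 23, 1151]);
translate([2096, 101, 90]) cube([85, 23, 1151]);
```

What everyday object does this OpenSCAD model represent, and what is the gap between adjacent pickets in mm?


A fence section. The picket gap is 75 mm.

Two posts, two rails, 13 pickets — a fence section. Span 2156 mm holds 13 pickets of 85 mm with 14 equal gaps: ⌊(2156 − 13·85) / 14⌋ = 75 mm.


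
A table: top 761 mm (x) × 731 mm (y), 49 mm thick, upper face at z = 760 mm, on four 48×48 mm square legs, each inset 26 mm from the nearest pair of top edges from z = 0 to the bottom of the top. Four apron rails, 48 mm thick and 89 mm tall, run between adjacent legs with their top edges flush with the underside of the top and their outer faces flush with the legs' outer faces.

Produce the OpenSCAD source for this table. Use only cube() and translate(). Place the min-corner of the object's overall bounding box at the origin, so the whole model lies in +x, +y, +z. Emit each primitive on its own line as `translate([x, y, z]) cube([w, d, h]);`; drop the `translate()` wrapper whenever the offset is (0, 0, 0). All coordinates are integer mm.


translate([0, 0, 711]) cube([761, 731, 49]);
translate([26, 26, 0]) cube([48, 48, 711]);
translate([687, 26, 0]) cube([48, 48, 711]);
translate([26, 657, 0]) cube([48, 48, 711]);
translate([687, 657, 0]) cube([48, 48, 711]);
translate([74, 26, 622]) cube([613, 48, 89]);
translate([74, 657, 622]) cube([613, 48, 89]);
translate([26, 74, 622]) cube([48, 583, 89]);
translate([687, 74, 622]) cube([48, 583, 89]);


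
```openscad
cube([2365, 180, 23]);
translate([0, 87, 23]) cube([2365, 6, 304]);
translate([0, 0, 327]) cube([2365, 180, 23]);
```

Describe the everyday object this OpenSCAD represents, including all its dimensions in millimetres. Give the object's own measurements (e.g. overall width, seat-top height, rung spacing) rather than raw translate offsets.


An I-beam lying along x, 2365 mm long. Overall section height 350 mm. Two flanges 180 mm wide (y) and 23 mm thick, one on the floor and one at the top; a web 6 mm thick runs between them, centred on the flange width.


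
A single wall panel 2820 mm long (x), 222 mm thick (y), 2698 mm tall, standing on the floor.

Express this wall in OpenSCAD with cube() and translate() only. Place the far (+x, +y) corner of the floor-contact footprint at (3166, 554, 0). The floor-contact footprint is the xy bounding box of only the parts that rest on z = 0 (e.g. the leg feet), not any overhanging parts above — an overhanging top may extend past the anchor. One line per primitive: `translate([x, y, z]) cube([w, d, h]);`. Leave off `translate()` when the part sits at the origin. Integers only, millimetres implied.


translate([346, 332, 0]) cube([2820, 222, 2698]);


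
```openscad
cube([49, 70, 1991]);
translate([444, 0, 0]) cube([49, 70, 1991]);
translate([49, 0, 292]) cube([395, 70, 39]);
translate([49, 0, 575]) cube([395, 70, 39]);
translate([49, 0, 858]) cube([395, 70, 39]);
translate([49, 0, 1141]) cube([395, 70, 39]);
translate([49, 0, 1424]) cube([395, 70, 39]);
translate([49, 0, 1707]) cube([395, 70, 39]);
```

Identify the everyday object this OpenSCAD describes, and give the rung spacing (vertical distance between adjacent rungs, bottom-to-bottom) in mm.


A ladder. The rung spacing is 283 mm.

Two tall 49×70 posts with 6 short bars between them — a ladder. Adjacent rungs sit at z = 292 and z = 575, so the spacing is 575 − 292 = 283 mm.


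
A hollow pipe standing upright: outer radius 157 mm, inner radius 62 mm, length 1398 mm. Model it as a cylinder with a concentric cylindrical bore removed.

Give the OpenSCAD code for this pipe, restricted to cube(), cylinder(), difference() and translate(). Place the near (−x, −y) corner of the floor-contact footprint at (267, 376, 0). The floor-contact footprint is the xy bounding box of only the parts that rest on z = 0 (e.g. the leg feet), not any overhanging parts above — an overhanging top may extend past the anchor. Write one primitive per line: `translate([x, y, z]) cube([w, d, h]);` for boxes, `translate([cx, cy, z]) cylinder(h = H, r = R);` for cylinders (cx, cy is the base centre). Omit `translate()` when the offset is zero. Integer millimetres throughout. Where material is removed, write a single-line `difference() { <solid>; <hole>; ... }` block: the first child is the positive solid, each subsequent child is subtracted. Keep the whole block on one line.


difference() { translate([424, 533, 0]) cylinder(h = 1398, r = 157); translate([424, 533, 0]) cylinder(h = 1398, r = 62); }


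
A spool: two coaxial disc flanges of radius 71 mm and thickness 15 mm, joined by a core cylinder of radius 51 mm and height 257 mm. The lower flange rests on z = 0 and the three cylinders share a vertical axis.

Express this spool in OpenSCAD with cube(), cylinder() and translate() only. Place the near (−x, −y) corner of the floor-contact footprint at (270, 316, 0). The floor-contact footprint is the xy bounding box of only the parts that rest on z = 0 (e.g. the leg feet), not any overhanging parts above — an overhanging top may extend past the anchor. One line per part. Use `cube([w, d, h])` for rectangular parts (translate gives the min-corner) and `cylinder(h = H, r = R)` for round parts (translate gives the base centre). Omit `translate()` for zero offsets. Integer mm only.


translate([341, 387, 0]) cylinder(h = 15, r = 71);
translate([341, 387, 15]) cylinder(h = 257, r = 51);
translate([341, 387, 272]) cylinder(h = 15, r = 71);


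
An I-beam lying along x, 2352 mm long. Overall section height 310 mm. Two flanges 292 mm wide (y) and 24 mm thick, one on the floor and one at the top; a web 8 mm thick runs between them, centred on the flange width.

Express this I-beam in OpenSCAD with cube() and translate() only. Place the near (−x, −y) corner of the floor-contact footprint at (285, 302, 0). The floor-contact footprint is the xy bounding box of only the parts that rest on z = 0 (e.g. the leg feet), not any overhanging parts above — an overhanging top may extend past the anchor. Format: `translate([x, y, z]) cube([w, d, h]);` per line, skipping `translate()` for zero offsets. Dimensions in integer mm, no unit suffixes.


translate([285, 302, 0]) cube([2352, 292, 24]);
translate([285, 444, 24]) cube([2352, 8, 262]);
translate([285, 302, 286]) cube([2352, 292, 24]);
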